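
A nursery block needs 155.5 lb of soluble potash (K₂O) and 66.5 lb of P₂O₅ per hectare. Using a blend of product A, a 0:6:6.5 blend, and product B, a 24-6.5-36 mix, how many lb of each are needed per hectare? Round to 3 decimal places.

796.115 lb product A, 288.201 lb product B

With a, b = lb per hectare of product A and product B:
K₂O: 0.065·a + 0.36·b = 155.5
P₂O₅: 0.06·a + 0.065·b = 66.5
Solving simultaneously: a = 796.1151, b = 288.2014.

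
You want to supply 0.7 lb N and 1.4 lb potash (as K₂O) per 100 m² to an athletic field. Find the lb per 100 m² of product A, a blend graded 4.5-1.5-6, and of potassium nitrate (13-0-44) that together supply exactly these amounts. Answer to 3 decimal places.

Let a = lb of product A, b = lb of potassium nitrate (per 100 m²).
N: 0.045·a + 0.13·b = 0.7
K₂O: 0.06·a + 0.44·b = 1.4
Eliminate a: (row1) − 0.045/0.06·(row2) → -0.2·b = -0.35, so b = 1.75.
Back-substitute: a = (0.7 − 0.13·1.75) / 0.045 = 10.5.

10.500 lb product A, 1.750 lb potassium nitrate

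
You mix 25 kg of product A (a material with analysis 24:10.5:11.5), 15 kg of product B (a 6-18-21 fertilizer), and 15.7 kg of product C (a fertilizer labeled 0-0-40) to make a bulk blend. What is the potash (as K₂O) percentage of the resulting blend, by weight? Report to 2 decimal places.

Total mass = 25 + 15 + 15.7 = 55.7 kg.
K₂O mass = 11.5%×25 + 21%×15 + 40%×15.7 = 12.305 kg.
% K₂O = 12.305 / 55.7 = 22.0916%.

22.09% K₂O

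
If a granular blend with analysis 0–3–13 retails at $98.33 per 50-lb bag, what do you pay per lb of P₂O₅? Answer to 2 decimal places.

$65.55 per lb P₂O₅

P₂O₅ in bag = 50 × 3% = 1.5 lb.
Cost per lb P₂O₅ = $98.33 / 1.5 = $65.5533.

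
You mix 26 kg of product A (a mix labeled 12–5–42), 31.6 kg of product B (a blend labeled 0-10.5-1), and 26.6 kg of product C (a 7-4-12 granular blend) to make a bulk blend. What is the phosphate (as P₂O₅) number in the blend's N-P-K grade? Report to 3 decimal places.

6.748% P₂O₅

Total mass = 26 + 31.6 + 26.6 = 84.2 kg.
P₂O₅ mass = 5%×26 + 10.5%×31.6 + 4%×26.6 = 5.682 kg.
% P₂O₅ = 5.682 / 84.2 = 6.74822%.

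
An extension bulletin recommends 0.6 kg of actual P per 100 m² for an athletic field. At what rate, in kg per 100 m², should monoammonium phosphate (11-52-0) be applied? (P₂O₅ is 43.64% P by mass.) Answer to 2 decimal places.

As P₂O₅: 0.6 / 0.4364 = 1.37489 kg per 100 m².
Product per 100 m² = 1.37489 / 52% = 2.64401 kg.

2.64 kg of product per hundred sq m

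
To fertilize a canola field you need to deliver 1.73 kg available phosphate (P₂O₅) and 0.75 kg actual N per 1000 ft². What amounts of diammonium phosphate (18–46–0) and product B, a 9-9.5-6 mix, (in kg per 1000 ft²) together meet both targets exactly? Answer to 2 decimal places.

3.48 kg diammonium phosphate, 1.38 kg product B

With a, b = kg per 1000 ft² of diammonium phosphate and product B:
P₂O₅: 0.46·a + 0.095·b = 1.73
N: 0.18·a + 0.09·b = 0.75
From row1: a = (1.73 − 0.095·b) / 0.46.
Into row2: 0.18·(1.73 − 0.095·b)/0.46 + 0.09·b = 0.75 → b = 1.38272, a = 3.47531.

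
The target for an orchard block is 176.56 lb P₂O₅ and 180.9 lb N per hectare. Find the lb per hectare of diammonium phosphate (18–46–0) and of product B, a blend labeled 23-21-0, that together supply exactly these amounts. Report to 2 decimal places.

38.53 lb diammonium phosphate, 756.37 lb product B

With a, b = lb per hectare of diammonium phosphate and product B:
P₂O₅: 0.46·a + 0.21·b = 176.56
N: 0.18·a + 0.23·b = 180.9
Eliminate b: (row1) − 0.21/0.23·(row2) → 0.295652·a = 11.3904, so a = 38.5265.
Then b = (180.9 − 0.18·38.5265) / 0.23 = 756.371.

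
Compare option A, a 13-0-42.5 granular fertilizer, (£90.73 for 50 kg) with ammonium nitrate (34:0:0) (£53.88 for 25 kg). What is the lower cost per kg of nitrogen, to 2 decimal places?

£6.34 per kg N (ammonium nitrate)

option A: N per bag = 50 × 13% = 6.5 kg; cost = 90.73 / 6.5 = £13.9585/kg N.
ammonium nitrate: N per bag = 25 × 34% = 8.5 kg; cost = 53.88 / 8.5 = £6.3388/kg N.
ammonium nitrate is cheaper.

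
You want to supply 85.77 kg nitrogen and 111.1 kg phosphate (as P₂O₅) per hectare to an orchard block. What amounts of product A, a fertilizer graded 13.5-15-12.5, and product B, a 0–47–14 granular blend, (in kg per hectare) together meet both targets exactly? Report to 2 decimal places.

635.33 kg product A, 33.62 kg product B

Per-hectare balance (a = product A, b = product B):
N: 0.135·a + 0·b = 85.77
P₂O₅: 0.15·a + 0.47·b = 111.1
Eliminate a: (row1) − 0.135/0.15·(row2) → -0.423·b = -14.22, so b = 33.617.
Back-substitute: a = (85.77 − 0·33.617) / 0.135 = 635.333.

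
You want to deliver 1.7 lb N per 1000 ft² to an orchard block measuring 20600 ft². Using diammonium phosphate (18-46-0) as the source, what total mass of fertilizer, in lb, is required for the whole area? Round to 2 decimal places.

Product per 1000 ft² = 1.7 / 18% = 9.44444 lb.
Total product = 9.44444 × 20600 / 1000 = 194.556 lb.

194.56 lb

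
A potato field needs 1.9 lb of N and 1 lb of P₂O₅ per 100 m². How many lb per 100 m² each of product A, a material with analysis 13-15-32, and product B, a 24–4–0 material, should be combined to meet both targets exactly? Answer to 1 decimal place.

5.3 lb product A, 5.0 lb product B

With a, b = lb per 100 m² of product A and product B:
N: 0.13·a + 0.24·b = 1.9
P₂O₅: 0.15·a + 0.04·b = 1
Eliminate a: (row1) − 0.13/0.15·(row2) → 0.205333·b = 1.03333, so b = 5.03247.
Back-substitute: a = (1.9 − 0.24·5.03247) / 0.13 = 5.32468.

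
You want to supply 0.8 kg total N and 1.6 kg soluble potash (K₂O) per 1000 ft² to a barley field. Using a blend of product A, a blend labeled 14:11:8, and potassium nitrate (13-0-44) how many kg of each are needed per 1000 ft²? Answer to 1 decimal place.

Let a = kg of product A, b = kg of potassium nitrate (per 1000 ft²).
N: 0.14·a + 0.13·b = 0.8
K₂O: 0.08·a + 0.44·b = 1.6
Eliminate a: (row1) − 0.14/0.08·(row2) → -0.64·b = -2, so b = 3.125.
Back-substitute: a = (0.8 − 0.13·3.125) / 0.14 = 2.8125.

2.8 kg product A, 3.1 kg potassium nitrate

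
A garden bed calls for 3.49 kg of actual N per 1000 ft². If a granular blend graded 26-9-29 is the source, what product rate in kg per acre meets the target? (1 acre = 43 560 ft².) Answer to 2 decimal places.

Product per 1000 ft² = 3.49 / 26% = 13.4231 kg.
Convert to per acre: 13.4231 × 43.56 = 584.709 kg.

584.71 kg of product per acre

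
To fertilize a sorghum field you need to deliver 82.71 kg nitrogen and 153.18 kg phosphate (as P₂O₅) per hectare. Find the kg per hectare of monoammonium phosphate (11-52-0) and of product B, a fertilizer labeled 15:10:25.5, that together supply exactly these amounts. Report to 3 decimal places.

219.493 kg monoammonium phosphate, 390.439 kg product B

With a, b = kg per hectare of monoammonium phosphate and product B:
N: 0.11·a + 0.15·b = 82.71
P₂O₅: 0.52·a + 0.1·b = 153.18
Eliminate b: (row1) − 0.15/0.1·(row2) → -0.67·a = -147.06, so a = 219.4925.
Then b = (153.18 − 0.52·219.4925) / 0.1 = 390.4388.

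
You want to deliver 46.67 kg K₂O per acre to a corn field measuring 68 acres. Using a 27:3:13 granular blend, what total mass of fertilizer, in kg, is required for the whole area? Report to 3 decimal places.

24412.000 kg

Product per acre = 46.67 / 13% = 359 kg.
Total product = 359 × 68 = 24412 kg.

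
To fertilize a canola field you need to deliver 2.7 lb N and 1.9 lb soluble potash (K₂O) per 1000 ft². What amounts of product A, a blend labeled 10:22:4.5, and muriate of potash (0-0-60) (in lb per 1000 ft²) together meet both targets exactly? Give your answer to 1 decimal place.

27.0 lb product A, 1.1 lb muriate of potash

Per-1000 ft² balance (a = product A, b = muriate of potash):
N: 0.1·a + 0·b = 2.7
K₂O: 0.045·a + 0.6·b = 1.9
Eliminate a: (row1) − 0.1/0.045·(row2) → -1.33333·b = -1.52222, so b = 1.14167.
Back-substitute: a = (2.7 − 0·1.14167) / 0.1 = 27.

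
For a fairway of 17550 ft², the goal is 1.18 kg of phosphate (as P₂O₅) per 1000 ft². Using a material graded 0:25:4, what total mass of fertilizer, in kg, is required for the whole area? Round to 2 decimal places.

Product per 1000 ft² = 1.18 / 25% = 4.72 kg.
Total product = 4.72 × 17550 / 1000 = 82.836 kg.

82.84 kg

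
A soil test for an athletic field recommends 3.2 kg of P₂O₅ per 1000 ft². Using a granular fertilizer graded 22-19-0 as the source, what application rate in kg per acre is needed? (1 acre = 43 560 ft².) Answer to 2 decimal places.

733.64 kg of product per acre

Product per 1000 ft² = 3.2 / 19% = 16.8421 kg.
Convert to per acre: 16.8421 × 43.56 = 733.642 kg.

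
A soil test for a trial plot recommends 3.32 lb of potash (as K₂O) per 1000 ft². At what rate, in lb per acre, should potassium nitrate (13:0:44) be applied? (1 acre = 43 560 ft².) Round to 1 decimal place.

Product per 1000 ft² = 3.32 / 44% = 7.54545 lb.
Convert to per acre: 7.54545 × 43.56 = 328.68 lb.

328.7 lb of product per acre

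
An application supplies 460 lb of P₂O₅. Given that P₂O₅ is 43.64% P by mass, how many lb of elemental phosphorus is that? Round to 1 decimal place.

P = 460 × 0.4364 = 200.744 lb.

200.7 lb P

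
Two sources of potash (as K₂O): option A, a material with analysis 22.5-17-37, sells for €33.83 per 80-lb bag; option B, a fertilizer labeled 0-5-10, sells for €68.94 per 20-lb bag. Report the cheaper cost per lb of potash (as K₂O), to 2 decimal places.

option A: K₂O per bag = 80 × 37% = 29.6 lb; cost = 33.83 / 29.6 = €1.1429/lb K₂O.
option B: K₂O per bag = 20 × 10% = 2 lb; cost = 68.94 / 2 = €34.4700/lb K₂O.
option A is cheaper.

€1.14 per lb K₂O (option A)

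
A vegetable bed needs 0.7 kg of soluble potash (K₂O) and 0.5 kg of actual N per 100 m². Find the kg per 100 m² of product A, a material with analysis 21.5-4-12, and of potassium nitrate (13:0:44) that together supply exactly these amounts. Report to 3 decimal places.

Per-100 m² balance (a = product A, b = potassium nitrate):
K₂O: 0.12·a + 0.44·b = 0.7
N: 0.215·a + 0.13·b = 0.5
Eliminate a: (row1) − 0.12/0.215·(row2) → 0.367442·b = 0.42093, so b = 1.14557.
Back-substitute: a = (0.7 − 0.44·1.14557) / 0.12 = 1.63291.

1.633 kg product A, 1.146 kg potassium nitrate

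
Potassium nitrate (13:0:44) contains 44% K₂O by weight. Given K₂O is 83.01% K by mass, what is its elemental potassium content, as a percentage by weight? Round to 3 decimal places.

%K = 44 × 0.8301 = 36.5244%.

36.524% K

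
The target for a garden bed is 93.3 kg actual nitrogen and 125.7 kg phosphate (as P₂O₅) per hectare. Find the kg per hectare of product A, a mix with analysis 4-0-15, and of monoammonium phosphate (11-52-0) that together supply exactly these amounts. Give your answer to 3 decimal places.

With a, b = kg per hectare of product A and monoammonium phosphate:
N: 0.04·a + 0.11·b = 93.3
P₂O₅: 0·a + 0.52·b = 125.7
Solving simultaneously: a = 1667.7404, b = 241.7308.

1667.740 kg product A, 241.731 kg monoammonium phosphate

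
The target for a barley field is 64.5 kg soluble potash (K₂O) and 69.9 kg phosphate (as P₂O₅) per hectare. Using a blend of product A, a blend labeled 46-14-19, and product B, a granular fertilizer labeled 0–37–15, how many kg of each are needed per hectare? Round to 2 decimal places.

Per-hectare balance (a = product A, b = product B):
K₂O: 0.19·a + 0.15·b = 64.5
P₂O₅: 0.14·a + 0.37·b = 69.9
Eliminate b: (row1) − 0.15/0.37·(row2) → 0.133243·a = 36.1622, so a = 271.3996.
Then b = (69.9 − 0.14·271.3996) / 0.37 = 86.2272.

271.40 kg product A, 86.23 kg product B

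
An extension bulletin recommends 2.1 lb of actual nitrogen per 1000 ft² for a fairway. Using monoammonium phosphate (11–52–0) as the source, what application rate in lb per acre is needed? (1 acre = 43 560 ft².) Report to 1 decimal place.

831.6 lb of product per acre

Product per 1000 ft² = 2.1 / 11% = 19.0909 lb.
Convert to per acre: 19.0909 × 43.56 = 831.6 lb.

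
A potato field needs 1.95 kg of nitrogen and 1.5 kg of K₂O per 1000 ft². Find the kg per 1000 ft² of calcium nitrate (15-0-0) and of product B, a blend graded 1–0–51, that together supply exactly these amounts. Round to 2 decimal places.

Per-1000 ft² balance (a = calcium nitrate, b = product B):
N: 0.15·a + 0.01·b = 1.95
K₂O: 0·a + 0.51·b = 1.5
Solving simultaneously: a = 12.8039, b = 2.94118.

12.80 kg calcium nitrate, 2.94 kg product B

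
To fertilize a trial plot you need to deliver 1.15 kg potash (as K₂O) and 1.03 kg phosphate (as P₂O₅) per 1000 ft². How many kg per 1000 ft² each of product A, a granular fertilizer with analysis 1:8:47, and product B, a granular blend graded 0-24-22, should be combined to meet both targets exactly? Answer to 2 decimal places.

0.52 kg product A, 4.12 kg product B

Let a = kg of product A, b = kg of product B (per 1000 ft²).
K₂O: 0.47·a + 0.22·b = 1.15
P₂O₅: 0.08·a + 0.24·b = 1.03
Solving simultaneously: a = 0.518908, b = 4.1187.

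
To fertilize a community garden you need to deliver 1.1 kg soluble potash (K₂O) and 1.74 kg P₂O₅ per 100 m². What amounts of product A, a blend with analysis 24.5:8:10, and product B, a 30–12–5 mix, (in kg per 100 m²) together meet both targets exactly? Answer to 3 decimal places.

Per-100 m² balance (a = product A, b = product B):
K₂O: 0.1·a + 0.05·b = 1.1
P₂O₅: 0.08·a + 0.12·b = 1.74
Eliminate a: (row1) − 0.1/0.08·(row2) → -0.1·b = -1.075, so b = 10.75.
Back-substitute: a = (1.1 − 0.05·10.75) / 0.1 = 5.625.

5.625 kg product A, 10.750 kg product B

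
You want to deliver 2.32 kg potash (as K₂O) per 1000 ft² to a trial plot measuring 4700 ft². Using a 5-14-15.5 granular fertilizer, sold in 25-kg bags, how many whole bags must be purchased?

Product per 1000 ft² = 2.32 / 15.5% = 14.9677 kg.
Total product = 14.9677 × 4700 / 1000 = 70.3484 kg.
Bags = ⌈70.3484 / 25⌉ = 3.

3 bags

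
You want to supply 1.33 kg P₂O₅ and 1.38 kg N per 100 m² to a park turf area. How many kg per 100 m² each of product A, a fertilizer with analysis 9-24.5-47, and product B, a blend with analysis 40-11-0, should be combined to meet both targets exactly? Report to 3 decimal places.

Per-100 m² balance (a = product A, b = product B):
P₂O₅: 0.245·a + 0.11·b = 1.33
N: 0.09·a + 0.4·b = 1.38
Eliminate b: (row1) − 0.11/0.4·(row2) → 0.22025·a = 0.9505, so a = 4.31555.
Then b = (1.38 − 0.09·4.31555) / 0.4 = 2.479001.

4.316 kg product A, 2.479 kg product B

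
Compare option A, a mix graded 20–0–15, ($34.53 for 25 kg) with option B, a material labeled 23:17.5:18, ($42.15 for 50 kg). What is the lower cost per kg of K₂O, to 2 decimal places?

option A: K₂O per bag = 25 × 15% = 3.75 kg; cost = 34.53 / 3.75 = $9.2080/kg K₂O.
option B: K₂O per bag = 50 × 18% = 9 kg; cost = 42.15 / 9 = $4.6833/kg K₂O.
option B is cheaper.

$4.68 per kg K₂O (option B)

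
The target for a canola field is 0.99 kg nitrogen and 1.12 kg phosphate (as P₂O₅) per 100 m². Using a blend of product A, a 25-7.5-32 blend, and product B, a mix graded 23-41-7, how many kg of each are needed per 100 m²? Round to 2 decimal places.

With a, b = kg per 100 m² of product A and product B:
N: 0.25·a + 0.23·b = 0.99
P₂O₅: 0.075·a + 0.41·b = 1.12
Eliminate b: (row1) − 0.23/0.41·(row2) → 0.207927·a = 0.361707, so a = 1.73959.
Then b = (1.12 − 0.075·1.73959) / 0.41 = 2.41349.

1.74 kg product A, 2.41 kg product B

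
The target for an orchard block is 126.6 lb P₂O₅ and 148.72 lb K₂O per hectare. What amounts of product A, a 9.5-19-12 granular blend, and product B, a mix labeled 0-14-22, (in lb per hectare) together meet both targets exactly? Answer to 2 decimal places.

Per-hectare balance (a = product A, b = product B):
P₂O₅: 0.19·a + 0.14·b = 126.6
K₂O: 0.12·a + 0.22·b = 148.72
Eliminate a: (row1) − 0.19/0.12·(row2) → -0.208333·b = -108.873, so b = 522.592.
Back-substitute: a = (126.6 − 0.14·522.592) / 0.19 = 281.248.

281.25 lb product A, 522.59 lb product B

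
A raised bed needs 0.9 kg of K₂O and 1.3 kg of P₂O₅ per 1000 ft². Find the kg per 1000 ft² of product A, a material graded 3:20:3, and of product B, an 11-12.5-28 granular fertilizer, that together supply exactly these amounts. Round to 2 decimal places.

Per-1000 ft² balance (a = product A, b = product B):
K₂O: 0.03·a + 0.28·b = 0.9
P₂O₅: 0.2·a + 0.125·b = 1.3
Eliminate b: (row1) − 0.28/0.125·(row2) → -0.418·a = -2.012, so a = 4.8134.
Then b = (1.3 − 0.2·4.8134) / 0.125 = 2.69856.

4.81 kg product A, 2.70 kg product B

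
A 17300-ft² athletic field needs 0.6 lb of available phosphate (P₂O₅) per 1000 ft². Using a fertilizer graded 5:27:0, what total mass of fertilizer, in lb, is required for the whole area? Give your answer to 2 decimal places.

Product per 1000 ft² = 0.6 / 27% = 2.22222 lb.
Total product = 2.22222 × 17300 / 1000 = 38.4444 lb.

38.44 lb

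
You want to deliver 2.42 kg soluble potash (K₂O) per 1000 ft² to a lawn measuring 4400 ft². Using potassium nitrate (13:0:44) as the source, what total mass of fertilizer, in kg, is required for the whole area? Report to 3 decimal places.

Product per 1000 ft² = 2.42 / 44% = 5.5 kg.
Total product = 5.5 × 4400 / 1000 = 24.2 kg.

24.200 kg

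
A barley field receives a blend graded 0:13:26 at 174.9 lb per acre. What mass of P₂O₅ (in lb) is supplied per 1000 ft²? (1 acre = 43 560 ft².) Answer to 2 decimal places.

0.52 lb P₂O₅ per thousand sq ft

P₂O₅ per acre = 174.9 × 13% = 22.737 lb.
Convert to per 1000 ft²: 22.737 × 0.0229568 = 0.52197 lb.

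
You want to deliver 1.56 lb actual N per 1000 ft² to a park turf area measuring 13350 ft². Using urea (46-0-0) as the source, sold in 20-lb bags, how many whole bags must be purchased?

3 bags

Product per 1000 ft² = 1.56 / 46% = 3.3913 lb.
Total product = 3.3913 × 13350 / 1000 = 45.2739 lb.
Bags = ⌈45.2739 / 20⌉ = 3.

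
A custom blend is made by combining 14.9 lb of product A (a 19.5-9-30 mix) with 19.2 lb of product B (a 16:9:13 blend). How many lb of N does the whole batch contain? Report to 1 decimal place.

6.0 lb N

N mass = 19.5%×14.9 + 16%×19.2 = 5.9775 lb.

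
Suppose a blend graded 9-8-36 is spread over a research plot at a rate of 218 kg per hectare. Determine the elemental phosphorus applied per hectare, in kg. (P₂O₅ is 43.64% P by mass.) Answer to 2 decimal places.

P₂O₅ per hectare = 218 × 8% = 17.44 kg.
Elemental P = 17.44 × 0.4364 = 7.61082 kg per hectare.

7.61 kg P per hectare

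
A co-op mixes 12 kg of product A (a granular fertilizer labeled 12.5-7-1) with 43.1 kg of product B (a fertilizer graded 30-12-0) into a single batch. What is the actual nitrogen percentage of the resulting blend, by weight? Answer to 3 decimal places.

26.189% N

Total mass = 12 + 43.1 = 55.1 kg.
N mass = 12.5%×12 + 30%×43.1 = 14.43 kg.
% N = 14.43 / 55.1 = 26.1887%.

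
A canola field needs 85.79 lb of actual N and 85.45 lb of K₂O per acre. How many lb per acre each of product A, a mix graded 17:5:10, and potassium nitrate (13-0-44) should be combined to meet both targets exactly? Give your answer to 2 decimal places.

With a, b = lb per acre of product A and potassium nitrate:
N: 0.17·a + 0.13·b = 85.79
K₂O: 0.1·a + 0.44·b = 85.45
Solving simultaneously: a = 431.053, b = 96.2379.

431.05 lb product A, 96.24 lb potassium nitrate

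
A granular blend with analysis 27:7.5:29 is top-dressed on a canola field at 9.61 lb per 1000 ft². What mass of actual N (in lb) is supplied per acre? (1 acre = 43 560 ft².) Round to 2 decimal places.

nitrogen per 1000 ft² = 9.61 × 27% = 2.5947 lb.
Convert to per acre: 2.5947 × 43.56 = 113.025 lb.

113.03 lb N per acre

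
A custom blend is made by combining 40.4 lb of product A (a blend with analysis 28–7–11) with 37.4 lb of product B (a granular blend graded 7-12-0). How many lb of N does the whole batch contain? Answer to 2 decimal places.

N mass = 28%×40.4 + 7%×37.4 = 13.93 lb.

13.93 lb N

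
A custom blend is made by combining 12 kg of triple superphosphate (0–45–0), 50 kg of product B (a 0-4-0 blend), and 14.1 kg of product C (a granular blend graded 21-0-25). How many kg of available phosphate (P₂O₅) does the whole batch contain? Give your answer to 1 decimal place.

P₂O₅ mass = 45%×12 + 4%×50 + 0%×14.1 = 7.4 kg.

7.4 kg P₂O₅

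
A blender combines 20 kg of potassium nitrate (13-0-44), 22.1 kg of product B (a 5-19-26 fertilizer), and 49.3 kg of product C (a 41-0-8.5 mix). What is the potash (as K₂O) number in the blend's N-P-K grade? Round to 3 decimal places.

20.499% K₂O

Total mass = 20 + 22.1 + 49.3 = 91.4 kg.
K₂O mass = 44%×20 + 26%×22.1 + 8.5%×49.3 = 18.7365 kg.
% K₂O = 18.7365 / 91.4 = 20.49945%.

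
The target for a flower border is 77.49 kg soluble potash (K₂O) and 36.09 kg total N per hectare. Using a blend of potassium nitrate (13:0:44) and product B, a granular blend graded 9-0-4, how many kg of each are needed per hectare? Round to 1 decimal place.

With a, b = kg per hectare of potassium nitrate and product B:
K₂O: 0.44·a + 0.04·b = 77.49
N: 0.13·a + 0.09·b = 36.09
From row1: a = (77.49 − 0.04·b) / 0.44.
Into row2: 0.13·(77.49 − 0.04·b)/0.44 + 0.09·b = 36.09 → b = 168.776, a = 160.77.

160.8 kg potassium nitrate, 168.8 kg product B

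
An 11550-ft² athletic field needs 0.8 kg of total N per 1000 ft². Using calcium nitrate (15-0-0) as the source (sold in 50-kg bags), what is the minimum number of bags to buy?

2 bags

Product per 1000 ft² = 0.8 / 15% = 5.33333 kg.
Total product = 5.33333 × 11550 / 1000 = 61.6 kg.
Bags = ⌈61.6 / 50⌉ = 2.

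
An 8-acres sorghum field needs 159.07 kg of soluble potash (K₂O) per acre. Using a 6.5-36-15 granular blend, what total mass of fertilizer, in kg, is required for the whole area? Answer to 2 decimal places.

8483.73 kg

Product per acre = 159.07 / 15% = 1060.47 kg.
Total product = 1060.47 × 8 = 8483.733 kg.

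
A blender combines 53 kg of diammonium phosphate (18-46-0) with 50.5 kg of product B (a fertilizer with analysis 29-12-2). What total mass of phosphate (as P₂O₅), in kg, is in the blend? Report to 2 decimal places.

30.44 kg P₂O₅

P₂O₅ mass = 46%×53 + 12%×50.5 = 30.44 kg.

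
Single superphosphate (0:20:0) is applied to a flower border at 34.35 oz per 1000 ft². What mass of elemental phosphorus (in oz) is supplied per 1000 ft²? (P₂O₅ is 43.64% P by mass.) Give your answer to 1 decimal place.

P₂O₅ per 1000 ft² = 34.35 × 20% = 6.87 oz.
Elemental P = 6.87 × 0.4364 = 2.99807 oz per 1000 ft².

3.0 oz P per thousand sq ft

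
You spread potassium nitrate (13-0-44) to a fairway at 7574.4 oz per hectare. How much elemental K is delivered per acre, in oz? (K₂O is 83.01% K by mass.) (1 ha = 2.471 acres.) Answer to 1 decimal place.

1119.6 oz K per acre

K₂O per hectare = 7574.4 × 44% = 3332.74 oz.
Elemental K = 3332.74 × 0.8301 = 2766.5 oz per hectare.
Convert to per acre: 2766.5 × 0.404694 = 1119.59 oz.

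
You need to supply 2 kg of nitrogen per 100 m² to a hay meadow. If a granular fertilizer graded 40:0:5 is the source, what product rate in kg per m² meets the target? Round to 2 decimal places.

Product per 100 m² = 2 / 40% = 5 kg.
Convert to per m²: 5 × 0.01 = 0.05 kg.

0.05 kg of product per sq m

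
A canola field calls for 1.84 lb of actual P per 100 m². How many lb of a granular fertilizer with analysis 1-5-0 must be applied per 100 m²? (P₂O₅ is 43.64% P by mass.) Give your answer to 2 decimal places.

84.33 lb of product per hundred sq m

As P₂O₅: 1.84 / 0.4364 = 4.21632 lb per 100 m².
Product per 100 m² = 4.21632 / 5% = 84.3263 lb.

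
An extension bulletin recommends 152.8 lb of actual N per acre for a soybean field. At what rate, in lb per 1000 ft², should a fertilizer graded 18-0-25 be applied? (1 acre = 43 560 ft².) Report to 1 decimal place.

19.5 lb of product per thousand sq ft

Product per acre = 152.8 / 18% = 848.889 lb.
Convert to per 1000 ft²: 848.889 × 0.0229568 = 19.4878 lb.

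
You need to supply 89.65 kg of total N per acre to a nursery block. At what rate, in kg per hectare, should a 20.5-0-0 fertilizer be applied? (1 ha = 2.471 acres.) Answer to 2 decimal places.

Product per acre = 89.65 / 20.5% = 437.317 kg.
Convert to per hectare: 437.317 × 2.471 = 1080.6105 kg.

1080.61 kg of product per hectare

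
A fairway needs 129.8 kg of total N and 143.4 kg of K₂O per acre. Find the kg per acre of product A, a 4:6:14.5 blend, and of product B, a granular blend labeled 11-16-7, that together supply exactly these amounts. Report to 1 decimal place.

508.6 kg product A, 995.1 kg product B

With a, b = kg per acre of product A and product B:
N: 0.04·a + 0.11·b = 129.8
K₂O: 0.145·a + 0.07·b = 143.4
Eliminate b: (row1) − 0.11/0.07·(row2) → -0.187857·a = -95.5429, so a = 508.593.
Then b = (143.4 − 0.145·508.593) / 0.07 = 995.057.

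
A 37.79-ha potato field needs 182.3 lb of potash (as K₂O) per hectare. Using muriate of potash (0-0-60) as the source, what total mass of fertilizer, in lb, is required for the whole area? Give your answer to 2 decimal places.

Product per hectare = 182.3 / 60% = 303.833 lb.
Total product = 303.833 × 37.79 = 11481.862 lb.

11481.86 lb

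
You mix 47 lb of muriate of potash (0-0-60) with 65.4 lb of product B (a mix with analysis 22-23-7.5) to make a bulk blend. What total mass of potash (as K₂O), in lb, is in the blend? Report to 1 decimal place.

K₂O mass = 60%×47 + 7.5%×65.4 = 33.105 lb.

33.1 lb K₂O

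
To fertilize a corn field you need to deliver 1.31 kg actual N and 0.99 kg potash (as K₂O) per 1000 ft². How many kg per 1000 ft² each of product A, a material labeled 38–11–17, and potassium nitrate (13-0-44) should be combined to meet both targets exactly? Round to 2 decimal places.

Let a = kg of product A, b = kg of potassium nitrate (per 1000 ft²).
N: 0.38·a + 0.13·b = 1.31
K₂O: 0.17·a + 0.44·b = 0.99
Eliminate a: (row1) − 0.38/0.17·(row2) → -0.853529·b = -0.902941, so b = 1.05789.
Back-substitute: a = (1.31 − 0.13·1.05789) / 0.38 = 3.08546.

3.09 kg product A, 1.06 kg potassium nitrate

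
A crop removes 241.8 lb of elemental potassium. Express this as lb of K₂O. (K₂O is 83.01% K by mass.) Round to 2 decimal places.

291.29 lb K₂O

K₂O = 241.8 / 0.8301 = 291.2902 lb.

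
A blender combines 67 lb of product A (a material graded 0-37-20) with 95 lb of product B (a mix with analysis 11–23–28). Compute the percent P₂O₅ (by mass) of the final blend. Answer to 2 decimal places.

Total mass = 67 + 95 = 162 lb.
P₂O₅ mass = 37%×67 + 23%×95 = 46.64 lb.
% P₂O₅ = 46.64 / 162 = 28.7901%.

28.79% P₂O₅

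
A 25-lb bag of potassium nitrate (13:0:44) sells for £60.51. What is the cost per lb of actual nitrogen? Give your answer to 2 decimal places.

N in bag = 25 × 13% = 3.25 lb.
Cost per lb N = £60.51 / 3.25 = £18.6185.

£18.62 per lb N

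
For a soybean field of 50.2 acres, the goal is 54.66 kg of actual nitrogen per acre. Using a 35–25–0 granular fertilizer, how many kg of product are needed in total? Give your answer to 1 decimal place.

Product per acre = 54.66 / 35% = 156.171 kg.
Total product = 156.171 × 50.2 = 7839.81 kg.

7839.8 kg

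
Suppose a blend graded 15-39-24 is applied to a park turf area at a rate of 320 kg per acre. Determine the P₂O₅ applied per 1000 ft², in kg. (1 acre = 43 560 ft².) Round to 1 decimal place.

P₂O₅ per acre = 320 × 39% = 124.8 kg.
Convert to per 1000 ft²: 124.8 × 0.0229568 = 2.86501 kg.

2.9 kg P₂O₅ per thousand sq ft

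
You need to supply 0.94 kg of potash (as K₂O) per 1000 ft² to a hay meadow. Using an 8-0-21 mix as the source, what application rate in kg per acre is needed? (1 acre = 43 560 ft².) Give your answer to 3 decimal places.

Product per 1000 ft² = 0.94 / 21% = 4.47619 kg.
Convert to per acre: 4.47619 × 43.56 = 194.9829 kg.

194.983 kg of product per acre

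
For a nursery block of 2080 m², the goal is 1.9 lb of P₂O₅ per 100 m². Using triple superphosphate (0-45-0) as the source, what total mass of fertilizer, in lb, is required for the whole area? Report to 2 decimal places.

87.82 lb

Product per 100 m² = 1.9 / 45% = 4.22222 lb.
Total product = 4.22222 × 2080 / 100 = 87.8222 lb.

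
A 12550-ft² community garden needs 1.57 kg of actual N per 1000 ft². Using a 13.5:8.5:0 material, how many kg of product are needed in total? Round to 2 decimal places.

145.95 kg

Product per 1000 ft² = 1.57 / 13.5% = 11.6296 kg.
Total product = 11.6296 × 12550 / 1000 = 145.952 kg.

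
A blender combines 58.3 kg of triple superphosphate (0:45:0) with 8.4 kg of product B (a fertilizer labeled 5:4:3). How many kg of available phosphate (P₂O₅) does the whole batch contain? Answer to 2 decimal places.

26.57 kg P₂O₅

P₂O₅ mass = 45%×58.3 + 4%×8.4 = 26.571 kg.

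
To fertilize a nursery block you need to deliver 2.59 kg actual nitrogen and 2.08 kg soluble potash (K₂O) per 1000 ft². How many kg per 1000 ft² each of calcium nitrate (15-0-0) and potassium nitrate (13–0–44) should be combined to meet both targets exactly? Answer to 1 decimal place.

Per-1000 ft² balance (a = calcium nitrate, b = potassium nitrate):
N: 0.15·a + 0.13·b = 2.59
K₂O: 0·a + 0.44·b = 2.08
Solving simultaneously: a = 13.1697, b = 4.72727.

13.2 kg calcium nitrate, 4.7 kg potassium nitrate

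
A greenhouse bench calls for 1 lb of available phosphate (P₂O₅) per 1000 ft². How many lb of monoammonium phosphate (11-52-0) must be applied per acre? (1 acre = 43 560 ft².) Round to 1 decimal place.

Product per 1000 ft² = 1 / 52% = 1.92308 lb.
Convert to per acre: 1.92308 × 43.56 = 83.7692 lb.

83.8 lb of product per acre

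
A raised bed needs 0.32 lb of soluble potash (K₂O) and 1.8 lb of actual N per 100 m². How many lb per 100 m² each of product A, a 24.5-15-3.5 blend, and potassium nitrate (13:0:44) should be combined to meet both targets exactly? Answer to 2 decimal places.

With a, b = lb per 100 m² of product A and potassium nitrate:
K₂O: 0.035·a + 0.44·b = 0.32
N: 0.245·a + 0.13·b = 1.8
Eliminate a: (row1) − 0.035/0.245·(row2) → 0.421429·b = 0.0628571, so b = 0.149153.
Back-substitute: a = (0.32 − 0.44·0.149153) / 0.035 = 7.2678.

7.27 lb product A, 0.15 lb potassium nitrate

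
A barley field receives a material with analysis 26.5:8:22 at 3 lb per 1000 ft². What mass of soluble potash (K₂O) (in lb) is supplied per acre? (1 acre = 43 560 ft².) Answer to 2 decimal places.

K₂O per 1000 ft² = 3 × 22% = 0.66 lb.
Convert to per acre: 0.66 × 43.56 = 28.7496 lb.

28.75 lb K₂O per acre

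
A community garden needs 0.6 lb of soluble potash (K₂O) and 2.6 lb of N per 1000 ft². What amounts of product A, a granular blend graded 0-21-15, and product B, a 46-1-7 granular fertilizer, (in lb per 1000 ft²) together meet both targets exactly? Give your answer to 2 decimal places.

Let a = lb of product A, b = lb of product B (per 1000 ft²).
K₂O: 0.15·a + 0.07·b = 0.6
N: 0·a + 0.46·b = 2.6
Solving simultaneously: a = 1.36232, b = 5.65217.

1.36 lb product A, 5.65 lb product B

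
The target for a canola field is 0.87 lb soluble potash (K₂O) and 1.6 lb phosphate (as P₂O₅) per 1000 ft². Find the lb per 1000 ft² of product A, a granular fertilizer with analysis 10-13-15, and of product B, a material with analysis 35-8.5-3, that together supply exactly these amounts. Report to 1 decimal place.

2.9 lb product A, 14.3 lb product B

With a, b = lb per 1000 ft² of product A and product B:
K₂O: 0.15·a + 0.03·b = 0.87
P₂O₅: 0.13·a + 0.085·b = 1.6
Eliminate a: (row1) − 0.15/0.13·(row2) → -0.0680769·b = -0.976154, so b = 14.339.
Back-substitute: a = (0.87 − 0.03·14.339) / 0.15 = 2.9322.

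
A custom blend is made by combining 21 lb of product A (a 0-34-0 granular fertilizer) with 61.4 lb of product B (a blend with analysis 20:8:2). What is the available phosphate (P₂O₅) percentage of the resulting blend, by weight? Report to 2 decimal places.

14.63% P₂O₅

Total mass = 21 + 61.4 = 82.4 lb.
P₂O₅ mass = 34%×21 + 8%×61.4 = 12.052 lb.
% P₂O₅ = 12.052 / 82.4 = 14.6262%.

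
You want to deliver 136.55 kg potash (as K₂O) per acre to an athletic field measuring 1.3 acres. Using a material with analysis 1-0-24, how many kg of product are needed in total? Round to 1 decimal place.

739.6 kg

Product per acre = 136.55 / 24% = 568.958 kg.
Total product = 568.958 × 1.3 = 739.646 kg.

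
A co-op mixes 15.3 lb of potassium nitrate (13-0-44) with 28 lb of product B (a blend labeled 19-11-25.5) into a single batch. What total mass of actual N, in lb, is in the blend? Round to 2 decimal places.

N mass = 13%×15.3 + 19%×28 = 7.309 lb.

7.31 lb N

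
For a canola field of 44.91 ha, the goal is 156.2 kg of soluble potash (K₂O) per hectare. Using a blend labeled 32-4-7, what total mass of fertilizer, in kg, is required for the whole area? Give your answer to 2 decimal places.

Product per hectare = 156.2 / 7% = 2231.43 kg.
Total product = 2231.43 × 44.91 = 100213.457 kg.

100213.46 kg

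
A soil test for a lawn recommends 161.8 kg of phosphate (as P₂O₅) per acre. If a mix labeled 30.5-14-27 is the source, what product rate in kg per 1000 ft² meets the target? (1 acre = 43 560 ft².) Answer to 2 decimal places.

26.53 kg of product per thousand sq ft

Product per acre = 161.8 / 14% = 1155.71 kg.
Convert to per 1000 ft²: 1155.71 × 0.0229568 = 26.5315 kg.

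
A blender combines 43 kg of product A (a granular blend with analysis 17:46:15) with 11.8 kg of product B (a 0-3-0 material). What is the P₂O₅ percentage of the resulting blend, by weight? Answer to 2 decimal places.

36.74% P₂O₅

Total mass = 43 + 11.8 = 54.8 kg.
P₂O₅ mass = 46%×43 + 3%×11.8 = 20.134 kg.
% P₂O₅ = 20.134 / 54.8 = 36.7409%.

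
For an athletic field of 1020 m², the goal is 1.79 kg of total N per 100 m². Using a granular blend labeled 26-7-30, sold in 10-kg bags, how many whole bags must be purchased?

8 bags

Product per 100 m² = 1.79 / 26% = 6.88462 kg.
Total product = 6.88462 × 1020 / 100 = 70.2231 kg.
Bags = ⌈70.2231 / 10⌉ = 8.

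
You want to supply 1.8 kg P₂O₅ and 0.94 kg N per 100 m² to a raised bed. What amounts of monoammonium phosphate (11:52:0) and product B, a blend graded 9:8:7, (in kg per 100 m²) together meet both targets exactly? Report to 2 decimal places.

2.28 kg monoammonium phosphate, 7.65 kg product B

Let a = kg of monoammonium phosphate, b = kg of product B (per 100 m²).
P₂O₅: 0.52·a + 0.08·b = 1.8
N: 0.11·a + 0.09·b = 0.94
Solving simultaneously: a = 2.28421, b = 7.65263.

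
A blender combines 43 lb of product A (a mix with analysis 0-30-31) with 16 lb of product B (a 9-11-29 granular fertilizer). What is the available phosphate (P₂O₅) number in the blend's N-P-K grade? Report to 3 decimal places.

24.847% P₂O₅

Total mass = 43 + 16 = 59 lb.
P₂O₅ mass = 30%×43 + 11%×16 = 14.66 lb.
% P₂O₅ = 14.66 / 59 = 24.84746%.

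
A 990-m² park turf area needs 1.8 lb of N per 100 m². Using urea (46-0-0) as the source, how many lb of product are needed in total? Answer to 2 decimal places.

38.74 lb

Product per 100 m² = 1.8 / 46% = 3.91304 lb.
Total product = 3.91304 × 990 / 100 = 38.7391 lb.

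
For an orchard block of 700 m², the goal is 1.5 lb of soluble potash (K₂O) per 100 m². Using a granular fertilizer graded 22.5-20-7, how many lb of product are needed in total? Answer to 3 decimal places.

150.000 lb

Product per 100 m² = 1.5 / 7% = 21.4286 lb.
Total product = 21.4286 × 700 / 100 = 150 lb.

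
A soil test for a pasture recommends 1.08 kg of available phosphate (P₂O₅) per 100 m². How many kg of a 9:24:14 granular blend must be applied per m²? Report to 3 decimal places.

Product per 100 m² = 1.08 / 24% = 4.5 kg.
Convert to per m²: 4.5 × 0.01 = 0.045 kg.

0.045 kg of product per sq m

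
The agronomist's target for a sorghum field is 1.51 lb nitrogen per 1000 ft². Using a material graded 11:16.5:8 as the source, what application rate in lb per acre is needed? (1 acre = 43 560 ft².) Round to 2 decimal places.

597.96 lb of product per acre

Product per 1000 ft² = 1.51 / 11% = 13.7273 lb.
Convert to per acre: 13.7273 × 43.56 = 597.96 lb.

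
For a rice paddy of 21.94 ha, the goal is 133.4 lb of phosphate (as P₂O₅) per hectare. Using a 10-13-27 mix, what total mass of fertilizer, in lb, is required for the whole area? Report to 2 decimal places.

Product per hectare = 133.4 / 13% = 1026.15 lb.
Total product = 1026.15 × 21.94 = 22513.815 lb.

22513.82 lb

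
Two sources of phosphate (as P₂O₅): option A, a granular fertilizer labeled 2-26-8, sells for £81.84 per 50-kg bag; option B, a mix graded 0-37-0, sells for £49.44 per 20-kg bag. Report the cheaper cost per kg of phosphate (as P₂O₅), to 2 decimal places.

option A: P₂O₅ per bag = 50 × 26% = 13 kg; cost = 81.84 / 13 = £6.2954/kg P₂O₅.
option B: P₂O₅ per bag = 20 × 37% = 7.4 kg; cost = 49.44 / 7.4 = £6.6811/kg P₂O₅.
option A is cheaper.

£6.30 per kg P₂O₅ (option A)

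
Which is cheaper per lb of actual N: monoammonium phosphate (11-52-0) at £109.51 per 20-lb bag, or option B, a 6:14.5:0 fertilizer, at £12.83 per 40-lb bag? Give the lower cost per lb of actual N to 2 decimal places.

monoammonium phosphate: N per bag = 20 × 11% = 2.2 lb; cost = 109.51 / 2.2 = £49.7773/lb N.
option B: N per bag = 40 × 6% = 2.4 lb; cost = 12.83 / 2.4 = £5.3458/lb N.
option B is cheaper.

£5.35 per lb N (option B)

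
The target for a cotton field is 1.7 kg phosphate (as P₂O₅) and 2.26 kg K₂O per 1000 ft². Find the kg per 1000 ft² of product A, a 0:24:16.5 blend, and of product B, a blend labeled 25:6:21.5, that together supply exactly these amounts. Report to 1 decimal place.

Let a = kg of product A, b = kg of product B (per 1000 ft²).
P₂O₅: 0.24·a + 0.06·b = 1.7
K₂O: 0.165·a + 0.215·b = 2.26
Solving simultaneously: a = 5.51319, b = 6.28058.

5.5 kg product A, 6.3 kg product B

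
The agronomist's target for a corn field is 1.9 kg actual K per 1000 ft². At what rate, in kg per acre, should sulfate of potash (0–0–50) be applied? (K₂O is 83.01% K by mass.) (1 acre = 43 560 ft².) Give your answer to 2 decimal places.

199.41 kg of product per acre

As K₂O: 1.9 / 0.8301 = 2.28888 kg per 1000 ft².
Product per 1000 ft² = 2.28888 / 50% = 4.57776 kg.
Convert to per acre: 4.57776 × 43.56 = 199.407 kg.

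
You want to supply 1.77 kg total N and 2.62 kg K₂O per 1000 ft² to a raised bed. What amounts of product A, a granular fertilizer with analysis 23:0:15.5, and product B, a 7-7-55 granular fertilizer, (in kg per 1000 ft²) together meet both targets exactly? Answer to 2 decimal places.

6.83 kg product A, 2.84 kg product B

Let a = kg of product A, b = kg of product B (per 1000 ft²).
N: 0.23·a + 0.07·b = 1.77
K₂O: 0.155·a + 0.55·b = 2.62
From row1: a = (1.77 − 0.07·b) / 0.23.
Into row2: 0.155·(1.77 − 0.07·b)/0.23 + 0.55·b = 2.62 → b = 2.83831, a = 6.83182.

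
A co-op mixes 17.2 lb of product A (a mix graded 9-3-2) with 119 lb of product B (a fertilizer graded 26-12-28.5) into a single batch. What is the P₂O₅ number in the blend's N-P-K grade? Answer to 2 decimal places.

10.86% P₂O₅

Total mass = 17.2 + 119 = 136.2 lb.
P₂O₅ mass = 3%×17.2 + 12%×119 = 14.796 lb.
% P₂O₅ = 14.796 / 136.2 = 10.8634%.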